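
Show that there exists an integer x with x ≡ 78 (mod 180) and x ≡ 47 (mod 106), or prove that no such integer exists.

There is no such integer.

gcd(180, 106) = 2. If x ≡ 78 (mod 180) and x ≡ 47 (mod 106), then x ≡ 78 (mod 2) and x ≡ 47 (mod 2).
However 78 ≡ 0 and 47 ≡ 1 (mod 2), and 0 ≠ 1.
Hence the system has no solution.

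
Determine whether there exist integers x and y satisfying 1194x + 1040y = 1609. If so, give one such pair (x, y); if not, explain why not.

No, no such integers exist.

gcd(1194, 1040) = 2, so every integer of the form 1194x + 1040y is a multiple of 2.
But 1609 is not a multiple of 2 (it leaves remainder 1).
Therefore 1194x + 1040y = 1609 has no solution in integers.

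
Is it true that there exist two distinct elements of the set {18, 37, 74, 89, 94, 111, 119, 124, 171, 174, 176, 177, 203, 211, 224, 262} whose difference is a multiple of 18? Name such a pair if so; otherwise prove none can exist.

No, no such pair exists.

Reduce each element modulo 18: 18↦0, 37↦1, 74↦2, 89↦17, 94↦4, 111↦3, 119↦11, 124↦16, 171↦9, 174↦12, 176↦14, 177↦15, 203↦5, 211↦13, 224↦8, 262↦10.
All 16 residues are distinct, so no two elements differ by a multiple of 18.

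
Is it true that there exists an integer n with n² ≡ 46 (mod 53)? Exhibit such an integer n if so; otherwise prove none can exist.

n = 29

Take n = 29. Then 29² = 841 = 15·53 + 46, so 29² ≡ 46 (mod 53).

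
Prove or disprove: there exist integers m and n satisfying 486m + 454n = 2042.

gcd(486, 454) = 2, and 2 divides 2042, so integer solutions exist.
Dividing through by 2 reduces the equation to 243m + 227n = 1021.
Euclidean algorithm: 243 = 1·227 + 16, 227 = 14·16 + 3, 16 = 5·3 + 1, 3 = 3·1 + 0.
Working back up the chain: 1 = 16 − 5·3 = 16 − 5·(227 − 14·16) = −5·227 + 71·16 = −5·227 + 71·(243 − 1·227) = 71·243 − 76·227. So 243·71 + 227·(-76) = 1.
Times 1021: 243·72491 + 227·(-77596) = 1021, so (72491, -77596) solves it.
The general solution is m = 72491 + 227k, n = -77596 − 243k; taking k = -319 gives the smaller pair m = 78, n = -79.
Indeed 486·78 + 454·(-79) = 37908 − 35866 = 2042.

m = 78, n = -79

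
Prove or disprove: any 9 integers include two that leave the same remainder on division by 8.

Yes, this is always true.

There are exactly 8 possible remainders on division by 8.
With 9 integers and only 8 classes, the pigeonhole principle forces two of them, say a and b, into the same class.
That is, a and b leave the same remainder on division by 8, as claimed.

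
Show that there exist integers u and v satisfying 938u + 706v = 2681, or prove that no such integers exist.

There are no such integers.

Both 938 and 706 are divisible by gcd(938, 706) = 2, hence so is any combination 938u + 706v.
However 2681 leaves remainder 1 on division by 2.
Hence no integers u, v satisfy the equation.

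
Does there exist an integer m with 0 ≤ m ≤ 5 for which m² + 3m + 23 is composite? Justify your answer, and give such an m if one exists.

At m = 4: 4² + 3·4 + 23 = 51 = 3·17, which is composite.

m = 4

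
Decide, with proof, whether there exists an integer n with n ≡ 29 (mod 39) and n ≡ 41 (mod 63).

n = 419

Here gcd(39, 63) = 3, and both 29 and 41 leave remainder 2 mod 3, so the system is consistent.
Put n = 29 + 39t, so we need 39t ≡ 12 (mod 63), equivalently (divide by 3) 13t ≡ 4 (mod 21).
Since 13·13 = 169 = 8·21 + 1, the inverse of 13 mod 21 is 13.
Therefore t ≡ 13·4 = 52 ≡ 10 (mod 21).
Then n = 29 + 39·10 = 419.
Indeed 419 ≡ 29 (mod 39) and 419 ≡ 41 (mod 63).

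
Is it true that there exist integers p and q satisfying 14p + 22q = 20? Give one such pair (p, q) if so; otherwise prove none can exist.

p = 3, q = -1

gcd(14, 22) = 2, and 2 divides 20, so integer solutions exist.
Dividing through by 2 reduces the equation to 7p + 11q = 10.
Dividing repeatedly: 11 = 1·7 + 4, 7 = 1·4 + 3, 4 = 1·3 + 1, 3 = 3·1 + 0.
Working back up the chain: 1 = 4 − 1·3 = 4 − (7 − 1·4) = −7 + 2·4 = −7 + 2·(11 − 1·7) = 2·11 − 3·7. So 7·(-3) + 11·2 = 1.
Multiplying through by 10: p = (-3)·10 = -30, q = 2·10 = 20 is a solution.
The general solution is p = -30 + 11k, q = 20 − 7k; taking k = 3 gives the smaller pair p = 3, q = -1.
Check: 14·3 + 22·(-1) = 42 − 22 = 20. ✓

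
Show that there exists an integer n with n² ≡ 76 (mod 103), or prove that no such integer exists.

n = 73

n = 73 works: 73² = 5329, and 5329 − 76 = 5253 = 51·103.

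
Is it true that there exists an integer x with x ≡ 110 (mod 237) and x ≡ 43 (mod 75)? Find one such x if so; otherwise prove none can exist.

There is no such integer.

Reduce both congruences modulo 3, which divides 237 and 75: they say x ≡ 110 (mod 3) and x ≡ 43 (mod 3).
These are incompatible: 110 − 43 = 67 is not divisible by 3.
So no integer satisfies both congruences.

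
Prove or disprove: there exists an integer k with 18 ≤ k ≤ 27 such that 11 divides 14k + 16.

k = 24

For k = 18, 19, …, 23 the values 268, 282, 296, 310, 324, 338 are not multiples of 11. At k = 24 we get 14·24 + 16 = 352, and 352 = 11·32.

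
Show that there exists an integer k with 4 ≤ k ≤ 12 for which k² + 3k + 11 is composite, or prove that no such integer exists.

k = 5

At k = 5: 5² + 3·5 + 11 = 51 = 3·17, which is composite.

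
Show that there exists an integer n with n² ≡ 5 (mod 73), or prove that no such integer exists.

No such integer exists.

73 is prime, so by Euler's criterion 5 is a square mod 73 iff 5^((73−1)/2) = 5^36 ≡ 1 (mod 73).
Repeated squaring mod 73: 5^2 = 25 ≡ 25; 5^4 ≡ 25² = 625 ≡ 41; 5^8 ≡ 41² = 1681 ≡ 2; 5^16 ≡ 2² = 4 ≡ 4; 5^32 ≡ 4² = 16 ≡ 16.
Since 36 = 32 + 4, 5^36 ≡ 16 · 41; multiplying out mod 73: 16·41 = 656 ≡ 72. Thus 5^36 ≡ 72 ≡ −1 (mod 73).
The value −1 means 5 is a non-residue modulo 73, so n² ≡ 5 (mod 73) is impossible.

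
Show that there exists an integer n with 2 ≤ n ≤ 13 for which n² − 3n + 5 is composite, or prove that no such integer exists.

n = 4

At n = 4: 4² − 3·4 + 5 = 9 = 3·3, which is composite.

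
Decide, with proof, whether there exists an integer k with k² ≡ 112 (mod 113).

Take k = 98. Then 98² = 9604 = 84·113 + 112, so 98² ≡ 112 (mod 113).

k = 98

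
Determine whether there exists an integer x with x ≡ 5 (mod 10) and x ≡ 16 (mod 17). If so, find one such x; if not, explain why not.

x = 135

The moduli 10 and 17 are coprime, so by the Chinese Remainder Theorem a unique solution modulo 170 exists.
Write x = 5 + 10t and require 5 + 10t ≡ 16 (mod 17), i.e. 10t ≡ 11 (mod 17).
To invert 10 modulo 17: 17 = 1·10 + 7, 10 = 1·7 + 3, 7 = 2·3 + 1, 3 = 3·1 + 0, and unwinding, 1 = 7 − 2·3 = 7 − 2·(10 − 1·7) = −2·10 + 3·7 = −2·10 + 3·(17 − 1·10) = 3·17 − 5·10. Thus 10⁻¹ ≡ -5 ≡ 12 (mod 17).
Therefore t ≡ 12·11 = 132 ≡ 13 (mod 17).
Taking t = 13 gives x = 5 + 10·13 = 135.
Verify: 135 = 13·10 + 5 and 135 = 7·17 + 16. ✓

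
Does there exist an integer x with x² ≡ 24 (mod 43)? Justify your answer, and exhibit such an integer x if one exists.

x = 14

x = 14 works: 14² = 196, and 196 − 24 = 172 = 4·43.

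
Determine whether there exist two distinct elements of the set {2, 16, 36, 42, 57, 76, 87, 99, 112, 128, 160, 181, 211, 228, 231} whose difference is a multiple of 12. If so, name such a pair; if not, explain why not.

16 and 76 are such a pair.

Reduce each element mod 12: 2↦2, 16↦4, 36↦0, 42↦6, 57↦9, 76↦4, 87↦3, 99↦3, 112↦4, 128↦8, 160↦4, 181↦1, 211↦7, 228↦0, 231↦3. The residue 4 repeats (at 16 and 76), and 76 − 16 = 60 = 5·12.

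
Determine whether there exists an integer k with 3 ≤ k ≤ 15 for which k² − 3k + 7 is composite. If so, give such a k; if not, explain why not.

k = 7

At k = 7: 7² − 3·7 + 7 = 35 = 5·7, which is composite.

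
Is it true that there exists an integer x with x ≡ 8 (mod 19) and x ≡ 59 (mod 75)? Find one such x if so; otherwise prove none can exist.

gcd(19, 75) = 1, so the Chinese Remainder Theorem guarantees exactly one residue class mod 1425 satisfying both.
Any solution of the first congruence is x = 8 + 19t; substituting into the second, 19t ≡ 59 − 8 ≡ 51 (mod 75).
Invert 19 mod 75 by the Euclidean algorithm: 75 = 3·19 + 18, 19 = 1·18 + 1, 18 = 18·1 + 0; back-substituting, 1 = 19 − 1·18 = 19 − (75 − 3·19) = −75 + 4·19. Hence 19·4 ≡ 1, so 19⁻¹ ≡ 4 (mod 75).
Therefore t ≡ 4·51 = 204 ≡ 54 (mod 75).
Taking t = 54 gives x = 8 + 19·54 = 1034.
Indeed 1034 ≡ 8 (mod 19) and 1034 ≡ 59 (mod 75).

x = 1034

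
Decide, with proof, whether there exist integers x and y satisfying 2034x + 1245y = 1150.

There are no such integers.

Any value of 2034x + 1245y is a multiple of gcd(2034, 1245) = 3.
But 1150 = 3·383 + 1, so 3 ∤ 1150.
Hence no integers x, y satisfy the equation.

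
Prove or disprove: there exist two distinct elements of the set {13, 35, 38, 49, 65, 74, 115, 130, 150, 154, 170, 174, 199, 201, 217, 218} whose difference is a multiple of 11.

13 and 35 are such a pair.

Both 13 and 35 leave remainder 2 on division by 11; their difference 22 = 2·11 is a multiple of 11.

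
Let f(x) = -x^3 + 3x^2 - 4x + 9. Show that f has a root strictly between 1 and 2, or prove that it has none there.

f has no root in that interval.

f(1) = 7 and f(2) = 5, both positive.
f'(x) = -3x^2 + 6x - 4 has discriminant 6² − 4·(-3)·(-4) = -12 < 0, so f' has no real roots and is negative for every real x.
So f is strictly decreasing; between 1 and 2 its values lie between f(1) = 7 and f(2) = 5, all positive. Therefore f has no root in (1, 2).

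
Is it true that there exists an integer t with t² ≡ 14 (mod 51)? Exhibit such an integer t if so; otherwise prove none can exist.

Reduce modulo 3, which divides 51: we would need t² ≡ 2 (mod 3).
Squares mod 3 repeat after t = 1 (as (−t)² = t²); for t = 0..1 they are 0, 1.
So the quadratic residues mod 3 are {0, 1}, and 2 is not among them.
Hence no integer t has t² ≡ 14 (mod 51).

No such integer exists.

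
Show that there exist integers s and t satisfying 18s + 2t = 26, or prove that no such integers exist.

Every value of 18s + 2t is a multiple of gcd(18, 2) = 2; since 2 ∣ 26, solutions exist.
Dividing through by 2 reduces the equation to 9s + 1t = 13.
The coefficient of t is 1, so setting s = 0 and t = 13 already solves it.
Indeed 18·0 + 2·13 = 0 + 26 = 26.

s = 0, t = 13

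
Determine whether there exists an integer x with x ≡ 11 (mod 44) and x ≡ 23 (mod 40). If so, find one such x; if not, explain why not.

The moduli are not coprime: gcd(44, 40) = 4. Compatibility requires 4 ∣ (23 − 11) = 12, which holds, so solutions exist.
List candidates x ≡ 11 (mod 44): 11, 55, 99, 143. Modulo 40 these are 11, 15, 19, 23; 143 gives 23 as required.
Verify: 143 = 3·44 + 11 and 143 = 3·40 + 23. ✓

x = 143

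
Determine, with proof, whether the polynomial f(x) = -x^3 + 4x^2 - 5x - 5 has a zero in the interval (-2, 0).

Yes, f has a root in the interval.

f(-2) = 29 and f(0) = -5, which have opposite signs.
f is continuous everywhere (it is a polynomial), in particular on [-2, 0].
By the Intermediate Value Theorem f must vanish at some point of (-2, 0).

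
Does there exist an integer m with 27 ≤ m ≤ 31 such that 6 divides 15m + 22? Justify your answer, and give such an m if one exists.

At m = 27, 15·27 + 22 = 427 ≡ 1 (mod 6), and each step in m adds 15 ≡ 3 (mod 6), giving residues 1, 4, 1, 4, 1 for m = 27, 28, …, 31.
The residue 0 does not occur, so no m in [27, 31] makes 15m + 22 a multiple of 6.

No such integer m in that range exists.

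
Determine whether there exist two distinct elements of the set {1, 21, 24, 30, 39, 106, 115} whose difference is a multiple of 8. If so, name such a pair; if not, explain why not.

Residues mod 8: 1↦1, 21↦5, 24↦0, 30↦6, 39↦7, 106↦2, 115↦3.
These 7 residues are pairwise different, hence no difference of two elements is divisible by 8.

No such pair exists.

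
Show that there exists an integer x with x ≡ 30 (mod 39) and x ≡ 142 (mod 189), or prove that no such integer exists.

There is no such integer.

Both moduli are multiples of 3 = gcd(39, 189), so any solution would satisfy x ≡ 30 and x ≡ 142 modulo 3 simultaneously.
However 30 ≡ 0 and 142 ≡ 1 (mod 3), and 0 ≠ 1.
Therefore no such x exists.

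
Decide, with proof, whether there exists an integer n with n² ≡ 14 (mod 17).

There is no such integer.

Computing n² mod 17 for n = 0, 1, …, 8 (enough, by the symmetry n ↦ 17 − n) gives 0, 1, 4, 9, 16, 8, 2, 15, 13.
The set of squares mod 17 is therefore {0, 1, 2, 4, 8, 9, 13, 15, 16}, which does not contain 14.
Hence no integer n has n² ≡ 14 (mod 17).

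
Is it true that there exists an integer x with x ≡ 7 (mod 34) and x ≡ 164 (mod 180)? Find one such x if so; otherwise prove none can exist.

Both moduli are multiples of 2 = gcd(34, 180), so any solution would satisfy x ≡ 7 and x ≡ 164 modulo 2 simultaneously.
However 7 ≡ 1 and 164 ≡ 0 (mod 2), and 1 ≠ 0.
Hence the system has no solution.

No, no such integer exists.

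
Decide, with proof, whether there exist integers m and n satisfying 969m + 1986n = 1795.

No such integers exist.

gcd(969, 1986) = 3, so every integer of the form 969m + 1986n is a multiple of 3.
But 1795 is not a multiple of 3 (it leaves remainder 1).
So the equation is unsolvable over ℤ.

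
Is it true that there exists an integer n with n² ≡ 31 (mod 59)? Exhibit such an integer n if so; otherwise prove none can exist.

59 is prime, so by Euler's criterion 31 is a square mod 59 iff 31^((59−1)/2) = 31^29 ≡ 1 (mod 59).
Repeated squaring mod 59: 31^2 = 961 ≡ 17; 31^4 ≡ 17² = 289 ≡ 53; 31^8 ≡ 53² = 2809 ≡ 36; 31^16 ≡ 36² = 1296 ≡ 57.
Since 29 = 16 + 8 + 4 + 1, 31^29 ≡ 57 · 36 · 53 · 31; multiplying out mod 59: 57·36 = 2052 ≡ 46, then 46·53 = 2438 ≡ 19, then 19·31 = 589 ≡ 58. Thus 31^29 ≡ 58 ≡ −1 (mod 59).
The value −1 means 31 is a non-residue modulo 59, so n² ≡ 31 (mod 59) is impossible.

No, no such integer exists.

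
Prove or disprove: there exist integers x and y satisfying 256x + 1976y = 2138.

Any value of 256x + 1976y is a multiple of gcd(256, 1976) = 8.
But 2138 is not a multiple of 8 (it leaves remainder 2).
Hence no integers x, y satisfy the equation.

No such integers exist.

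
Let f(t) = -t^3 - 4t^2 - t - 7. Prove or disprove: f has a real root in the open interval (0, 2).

The endpoint values f(0) = -7 and f(2) = -33 are both negative. Claim: f(t) < 0 for every t in (0, 2).
Every nonzero coefficient of f(t) = -t^3 - 4t^2 - t - 7 is negative; for t > 0 each term then has that sign, and the constant term -7 is strictly negative.
So f is strictly negative on (0, 2); no root exists in the interval.

No.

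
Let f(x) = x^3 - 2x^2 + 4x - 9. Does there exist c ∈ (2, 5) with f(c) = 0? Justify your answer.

Yes, such a c exists.

f(2) = -1 and f(5) = 86, which have opposite signs.
As a polynomial, f is continuous on every closed interval.
By the Intermediate Value Theorem, f takes the value 0 somewhere in the open interval.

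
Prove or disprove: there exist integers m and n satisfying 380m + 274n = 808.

gcd(380, 274) = 2, and 2 divides 808, so integer solutions exist.
Dividing through by 2 reduces the equation to 190m + 137n = 404.
Dividing repeatedly: 190 = 1·137 + 53, 137 = 2·53 + 31, 53 = 1·31 + 22, 31 = 1·22 + 9, 22 = 2·9 + 4, 9 = 2·4 + 1, 4 = 4·1 + 0.
Unwinding: 1 = 9 − 2·4 = 9 − 2·(22 − 2·9) = −2·22 + 5·9 = −2·22 + 5·(31 − 1·22) = 5·31 − 7·22 = 5·31 − 7·(53 − 1·31) = −7·53 + 12·31 = −7·53 + 12·(137 − 2·53) = 12·137 − 31·53 = 12·137 − 31·(190 − 1·137) = −31·190 + 43·137, i.e. 190·(-31) + 137·43 = 1.
Scaling by 404 gives the particular solution (m, n) = (-12524, 17372).
Shifting by a multiple of (137, −190) keeps it a solution: m = -12524 + 92·137 = 80, n = 17372 − 92·190 = -108.
Indeed 380·80 + 274·(-108) = 30400 − 29592 = 808.

m = 80, n = -108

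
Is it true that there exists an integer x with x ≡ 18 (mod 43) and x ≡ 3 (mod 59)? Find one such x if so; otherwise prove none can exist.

The moduli 43 and 59 are coprime, so by the Chinese Remainder Theorem a unique solution modulo 2537 exists.
Write x = 18 + 43t and require 18 + 43t ≡ 3 (mod 59), i.e. 43t ≡ 44 (mod 59).
Note 43·11 = 473 ≡ 1 (mod 59) (as 473 − 1 = 8·59), so 43⁻¹ ≡ 11.
Therefore t ≡ 11·44 = 484 ≡ 12 (mod 59).
With t = 12: x = 18 + 43·12 = 534.
Verify: 534 = 12·43 + 18 and 534 = 9·59 + 3. ✓

x = 534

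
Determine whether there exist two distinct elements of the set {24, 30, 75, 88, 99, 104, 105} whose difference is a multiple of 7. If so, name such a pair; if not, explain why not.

Two integers differ by a multiple of 7 exactly when they have the same residue mod 7. The residues are 24↦3, 30↦2, 75↦5, 88↦4, 99↦1, 104↦6, 105↦0.
All 7 residues are distinct, so no two elements differ by a multiple of 7.

There is no such pair.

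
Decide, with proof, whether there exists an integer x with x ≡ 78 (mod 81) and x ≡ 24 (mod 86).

x = 2346

The moduli 81 and 86 are coprime, so by the Chinese Remainder Theorem a unique solution modulo 6966 exists.
Write x = 78 + 81t and require 78 + 81t ≡ 24 (mod 86), i.e. 81t ≡ 32 (mod 86).
To invert 81 modulo 86: 86 = 1·81 + 5, 81 = 16·5 + 1, 5 = 5·1 + 0, and unwinding, 1 = 81 − 16·5 = 81 − 16·(86 − 1·81) = −16·86 + 17·81. Thus 81⁻¹ ≡ 17 (mod 86).
Multiplying by 17: t ≡ 17·32 = 544 ≡ 28 (mod 86).
With t = 28: x = 78 + 81·28 = 2346.
Check: 2346 mod 81 = 78, 2346 mod 86 = 24. ✓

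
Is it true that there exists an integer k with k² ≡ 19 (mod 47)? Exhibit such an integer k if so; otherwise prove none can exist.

47 is prime, so by Euler's criterion 19 is a square mod 47 iff 19^((47−1)/2) = 19^23 ≡ 1 (mod 47).
Repeated squaring mod 47: 19^2 = 361 ≡ 32; 19^4 ≡ 32² = 1024 ≡ 37; 19^8 ≡ 37² = 1369 ≡ 6; 19^16 ≡ 6² = 36 ≡ 36.
Since 23 = 16 + 4 + 2 + 1, 19^23 ≡ 36 · 37 · 32 · 19; multiplying out mod 47: 36·37 = 1332 ≡ 16, then 16·32 = 512 ≡ 42, then 42·19 = 798 ≡ 46. Thus 19^23 ≡ 46 ≡ −1 (mod 47).
By Euler's criterion 19 is a quadratic non-residue mod 47: no k satisfies k² ≡ 19 (mod 47).

There is no such integer.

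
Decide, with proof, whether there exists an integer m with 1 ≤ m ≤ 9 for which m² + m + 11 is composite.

There is no such integer m in that range.

The values for m = 1, 2, …, 9 are 13, 17, 23, 31, 41, 53, 67, 83, 101, and each of these is prime.
So no value in the range makes the expression composite.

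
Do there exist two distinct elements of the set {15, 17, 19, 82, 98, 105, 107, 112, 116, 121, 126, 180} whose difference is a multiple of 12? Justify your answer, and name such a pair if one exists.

No such pair exists.

Two integers differ by a multiple of 12 exactly when they have the same residue mod 12. The residues are 15↦3, 17↦5, 19↦7, 82↦10, 98↦2, 105↦9, 107↦11, 112↦4, 116↦8, 121↦1, 126↦6, 180↦0.
These 12 residues are pairwise different, hence no difference of two elements is divisible by 12.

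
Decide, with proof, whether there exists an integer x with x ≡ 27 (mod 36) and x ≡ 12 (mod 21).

gcd(36, 21) = 3. A simultaneous solution exists iff 27 ≡ 12 (mod 3); here 27 mod 3 = 0 = 12 mod 3, so it does.
Step through x = 27, 27 + 36, 27 + 2·36, …: the values 27, 63, 99, 135, 171, 207, 243 reduce mod 21 to 6, 0, 15, 9, 3, 18, 12. The value 243 hits 12.
Indeed 243 ≡ 27 (mod 36) and 243 ≡ 12 (mod 21).

x = 243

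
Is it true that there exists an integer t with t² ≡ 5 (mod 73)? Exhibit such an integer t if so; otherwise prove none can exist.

Apply Euler's criterion with the prime 73: 5 is a quadratic residue iff 5^36 ≡ 1 (mod 73), and a non-residue iff it is ≡ −1.
Squaring successively (mod 73): 5^2 = 25 ≡ 25; 5^4 ≡ 25² = 625 ≡ 41; 5^8 ≡ 41² = 1681 ≡ 2; 5^16 ≡ 2² = 4 ≡ 4; 5^32 ≡ 4² = 16 ≡ 16.
Since 36 = 32 + 4, 5^36 ≡ 16 · 41; multiplying out mod 73: 16·41 = 656 ≡ 72. Thus 5^36 ≡ 72 ≡ −1 (mod 73).
By Euler's criterion 5 is a quadratic non-residue mod 73: no t satisfies t² ≡ 5 (mod 73).

No, no such integer exists.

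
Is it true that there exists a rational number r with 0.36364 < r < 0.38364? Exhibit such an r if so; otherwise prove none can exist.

r = 3/8

Look for a denominator N such that an integer falls strictly between N·0.36364 and N·0.38364. N = 8 works: 8·0.36364 = 2.90912 < 3 < 3.06912 = 8·0.38364.
So r = 3/8 works: it is a ratio of integers, and dividing 8·0.36364 < 3 < 8·0.38364 through by 8 gives 0.36364 < 3/8 < 0.38364.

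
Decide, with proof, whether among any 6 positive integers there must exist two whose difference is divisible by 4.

True.

There are exactly 4 possible remainders on division by 4.
Since 6 > 4, two of the 6 integers must share a residue class by the pigeonhole principle; call them a and b.
Equal remainders mean a − b ≡ 0 (mod 4), so 4 divides their difference.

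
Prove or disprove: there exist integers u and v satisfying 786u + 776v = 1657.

Both 786 and 776 are divisible by gcd(786, 776) = 2, hence so is any combination 786u + 776v.
But 1657 = 2·828 + 1, so 2 ∤ 1657.
Therefore 786u + 776v = 1657 has no solution in integers.

There are no such integers.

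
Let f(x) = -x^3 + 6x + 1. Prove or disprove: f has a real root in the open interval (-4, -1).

Yes, f has a root in the interval.

f(-4) = 41 and f(-1) = -4, which have opposite signs.
f is continuous everywhere (it is a polynomial), in particular on [-4, -1].
By the Intermediate Value Theorem f must vanish at some point of (-4, -1).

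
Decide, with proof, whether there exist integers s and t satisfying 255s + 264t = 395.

Both 255 and 264 are divisible by gcd(255, 264) = 3, hence so is any combination 255s + 264t.
But 395 is not a multiple of 3 (it leaves remainder 2).
So the equation is unsolvable over ℤ.

No such integers exist.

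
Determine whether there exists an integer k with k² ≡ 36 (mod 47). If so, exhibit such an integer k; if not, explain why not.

Take k = 41. Then 41² = 1681 = 35·47 + 36, so 41² ≡ 36 (mod 47).

k = 41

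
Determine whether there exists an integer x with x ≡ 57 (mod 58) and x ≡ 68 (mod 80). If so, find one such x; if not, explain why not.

No such integer exists.

Reduce both congruences modulo 2, which divides 58 and 80: they say x ≡ 57 (mod 2) and x ≡ 68 (mod 2).
However 57 ≡ 1 and 68 ≡ 0 (mod 2), and 1 ≠ 0.
So no integer satisfies both congruences.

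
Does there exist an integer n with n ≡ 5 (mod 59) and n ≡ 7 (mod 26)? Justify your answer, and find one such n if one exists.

n = 241

The moduli 59 and 26 are coprime, so by the Chinese Remainder Theorem a unique solution modulo 1534 exists.
Write n = 5 + 59t and require 5 + 59t ≡ 7 (mod 26), i.e. 59t ≡ 2 (mod 26).
59 ≡ 7 (mod 26), so this reads 7t ≡ 2 (mod 26). Note 7·15 = 105 ≡ 1 (mod 26) (as 105 − 1 = 4·26), so 7⁻¹ ≡ 15.
Therefore t ≡ 15·2 = 30 ≡ 4 (mod 26).
Taking t = 4 gives n = 5 + 59·4 = 241.
Verify: 241 = 4·59 + 5 and 241 = 9·26 + 7. ✓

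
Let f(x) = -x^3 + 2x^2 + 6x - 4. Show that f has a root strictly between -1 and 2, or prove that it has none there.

Yes, f has a root in the interval.

f(-1) = -7 and f(2) = 8, which have opposite signs.
Since f is a polynomial it is continuous on [-1, 2].
By the Intermediate Value Theorem, f takes the value 0 somewhere in the open interval.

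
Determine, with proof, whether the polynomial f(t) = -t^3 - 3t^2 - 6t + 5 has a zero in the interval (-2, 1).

Such a root exists.

f(-2) = 13 and f(1) = -5, which have opposite signs.
Since f is a polynomial it is continuous on [-2, 1].
By the Intermediate Value Theorem f must vanish at some point of (-2, 1).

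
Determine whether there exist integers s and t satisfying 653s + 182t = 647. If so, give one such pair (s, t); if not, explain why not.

Since gcd(653, 182) = 1, every integer is an integer combination of 653 and 182.
Run the Euclidean algorithm on 653 and 182: 653 = 3·182 + 107, 182 = 1·107 + 75, 107 = 1·75 + 32, 75 = 2·32 + 11, 32 = 2·11 + 10, 11 = 1·10 + 1, 10 = 10·1 + 0.
Unwinding: 1 = 11 − 1·10 = 11 − (32 − 2·11) = −32 + 3·11 = −32 + 3·(75 − 2·32) = 3·75 − 7·32 = 3·75 − 7·(107 − 1·75) = −7·107 + 10·75 = −7·107 + 10·(182 − 1·107) = 10·182 − 17·107 = 10·182 − 17·(653 − 3·182) = −17·653 + 61·182, i.e. 653·(-17) + 182·61 = 1.
Scaling by 647 gives the particular solution (s, t) = (-10999, 39467).
Adding 61·182 to s and subtracting 61·653 from t gives the tidier solution (103, -366).
Indeed 653·103 + 182·(-366) = 67259 − 66612 = 647.

s = 103, t = -366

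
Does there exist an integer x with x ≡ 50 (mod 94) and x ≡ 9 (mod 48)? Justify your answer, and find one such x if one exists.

No such integer exists.

Reduce both congruences modulo 2, which divides 94 and 48: they say x ≡ 50 (mod 2) and x ≡ 9 (mod 2).
But 50 mod 2 = 0 while 9 mod 2 = 1, a contradiction.
So no integer satisfies both congruences.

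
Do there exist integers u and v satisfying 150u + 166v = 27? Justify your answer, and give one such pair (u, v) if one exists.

gcd(150, 166) = 2, so every integer of the form 150u + 166v is a multiple of 2.
But 27 = 2·13 + 1, so 2 ∤ 27.
So the equation is unsolvable over ℤ.

There are no such integers.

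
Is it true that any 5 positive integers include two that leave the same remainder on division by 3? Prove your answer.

Yes.

There are exactly 3 possible remainders on division by 3.
Since 5 > 3, two of the 5 integers must share a residue class by the pigeonhole principle; call them a and b.
So a and b have equal remainders mod 3, which is exactly what was to be shown.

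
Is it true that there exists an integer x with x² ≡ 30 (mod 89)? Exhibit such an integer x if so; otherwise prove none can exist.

Apply Euler's criterion with the prime 89: 30 is a quadratic residue iff 30^44 ≡ 1 (mod 89), and a non-residue iff it is ≡ −1.
Repeated squaring mod 89: 30^2 = 900 ≡ 10; 30^4 ≡ 10² = 100 ≡ 11; 30^8 ≡ 11² = 121 ≡ 32; 30^16 ≡ 32² = 1024 ≡ 45; 30^32 ≡ 45² = 2025 ≡ 67.
Since 44 = 32 + 8 + 4, 30^44 ≡ 67 · 32 · 11; multiplying out mod 89: 67·32 = 2144 ≡ 8, then 8·11 = 88 ≡ 88. Thus 30^44 ≡ 88 ≡ −1 (mod 89).
By Euler's criterion 30 is a quadratic non-residue mod 89: no x satisfies x² ≡ 30 (mod 89).

There is no such integer.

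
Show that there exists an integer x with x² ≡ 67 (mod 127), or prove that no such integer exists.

There is no such integer.

Apply Euler's criterion with the prime 127: 67 is a quadratic residue iff 67^63 ≡ 1 (mod 127), and a non-residue iff it is ≡ −1.
Squaring successively (mod 127): 67^2 = 4489 ≡ 44; 67^4 ≡ 44² = 1936 ≡ 31; 67^8 ≡ 31² = 961 ≡ 72; 67^16 ≡ 72² = 5184 ≡ 104; 67^32 ≡ 104² = 10816 ≡ 21.
Since 63 = 32 + 16 + 8 + 4 + 2 + 1, 67^63 ≡ 21 · 104 · 72 · 31 · 44 · 67; multiplying out mod 127: 21·104 = 2184 ≡ 25, then 25·72 = 1800 ≡ 22, then 22·31 = 682 ≡ 47, then 47·44 = 2068 ≡ 36, then 36·67 = 2412 ≡ 126. Thus 67^63 ≡ 126 ≡ −1 (mod 127).
The value −1 means 67 is a non-residue modulo 127, so x² ≡ 67 (mod 127) is impossible.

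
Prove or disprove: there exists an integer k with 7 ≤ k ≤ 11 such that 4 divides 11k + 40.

k = 8

At k = 7 the value 117 is not a multiple of 4. k = 8 works, since 11·8 + 40 = 128 = 32·4.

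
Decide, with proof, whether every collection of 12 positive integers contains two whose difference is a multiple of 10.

There are exactly 10 possible remainders on division by 10.
Placing 12 integers into 10 classes, some class receives at least two — say a and b.
Then a ≡ b (mod 10), i.e. 10 ∣ (a − b).

Yes.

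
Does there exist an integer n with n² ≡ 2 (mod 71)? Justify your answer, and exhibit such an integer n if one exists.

n = 12 works: 12² = 144, and 144 − 2 = 142 = 2·71.

n = 12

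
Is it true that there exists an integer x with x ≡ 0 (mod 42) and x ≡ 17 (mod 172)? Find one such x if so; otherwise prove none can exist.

Both moduli are multiples of 2 = gcd(42, 172), so any solution would satisfy x ≡ 0 and x ≡ 17 modulo 2 simultaneously.
But 0 mod 2 = 0 while 17 mod 2 = 1, a contradiction.
So no integer satisfies both congruences.

No such integer exists.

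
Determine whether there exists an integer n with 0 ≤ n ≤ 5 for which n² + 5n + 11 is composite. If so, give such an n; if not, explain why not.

At n = 2: 2² + 5·2 + 11 = 25 = 5·5, which is composite.

n = 2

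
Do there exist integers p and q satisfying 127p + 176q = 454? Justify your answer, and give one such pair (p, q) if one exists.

p = 138, q = -97

127 and 176 are coprime, so 127p + 176q ranges over all of ℤ.
Euclidean algorithm: 176 = 1·127 + 49, 127 = 2·49 + 29, 49 = 1·29 + 20, 29 = 1·20 + 9, 20 = 2·9 + 2, 9 = 4·2 + 1, 2 = 2·1 + 0.
Working back up the chain: 1 = 9 − 4·2 = 9 − 4·(20 − 2·9) = −4·20 + 9·9 = −4·20 + 9·(29 − 1·20) = 9·29 − 13·20 = 9·29 − 13·(49 − 1·29) = −13·49 + 22·29 = −13·49 + 22·(127 − 2·49) = 22·127 − 57·49 = 22·127 − 57·(176 − 1·127) = −57·176 + 79·127. So 127·79 + 176·(-57) = 1.
Times 454: 127·35866 + 176·(-25878) = 454, so (35866, -25878) solves it.
The general solution is p = 35866 + 176k, q = -25878 − 127k; taking k = -203 gives the smaller pair p = 138, q = -97.
Indeed 127·138 + 176·(-97) = 17526 − 17072 = 454.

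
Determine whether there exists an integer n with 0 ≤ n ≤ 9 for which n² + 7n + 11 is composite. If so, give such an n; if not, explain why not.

At n = 4: 4² + 7·4 + 11 = 55 = 5·11, which is composite.

n = 4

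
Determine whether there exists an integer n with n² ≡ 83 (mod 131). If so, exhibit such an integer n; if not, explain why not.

131 is prime, so by Euler's criterion 83 is a square mod 131 iff 83^((131−1)/2) = 83^65 ≡ 1 (mod 131).
Squaring successively (mod 131): 83^2 = 6889 ≡ 77; 83^4 ≡ 77² = 5929 ≡ 34; 83^8 ≡ 34² = 1156 ≡ 108; 83^16 ≡ 108² = 11664 ≡ 5; 83^32 ≡ 5² = 25 ≡ 25; 83^64 ≡ 25² = 625 ≡ 101.
Since 65 = 64 + 1, 83^65 ≡ 101 · 83; multiplying out mod 131: 101·83 = 8383 ≡ 130. Thus 83^65 ≡ 130 ≡ −1 (mod 131).
The value −1 means 83 is a non-residue modulo 131, so n² ≡ 83 (mod 131) is impossible.

No such integer exists.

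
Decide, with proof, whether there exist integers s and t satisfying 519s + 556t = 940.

519 and 556 are coprime, so 519s + 556t ranges over all of ℤ.
Dividing repeatedly: 556 = 1·519 + 37, 519 = 14·37 + 1, 37 = 37·1 + 0.
Working back up the chain: 1 = 519 − 14·37 = 519 − 14·(556 − 1·519) = −14·556 + 15·519. So 519·15 + 556·(-14) = 1.
Times 940: 519·14100 + 556·(-13160) = 940, so (14100, -13160) solves it.
The general solution is s = 14100 + 556k, t = -13160 − 519k; taking k = -25 gives the smaller pair s = 200, t = -185.
Indeed 519·200 + 556·(-185) = 103800 − 102860 = 940.

s = 200, t = -185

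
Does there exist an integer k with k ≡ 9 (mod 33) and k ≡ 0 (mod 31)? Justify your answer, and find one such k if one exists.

The moduli 33 and 31 are coprime, so by the Chinese Remainder Theorem a unique solution modulo 1023 exists.
Write k = 9 + 33t and require 9 + 33t ≡ 0 (mod 31), i.e. 33t ≡ 22 (mod 31).
33 ≡ 2 (mod 31), so this reads 2t ≡ 22 (mod 31). Invert 2 mod 31 by the Euclidean algorithm: 31 = 15·2 + 1, 2 = 2·1 + 0; back-substituting, 1 = 31 − 15·2. Hence 2·(-15) ≡ 1, so 2⁻¹ ≡ -15 ≡ 16 (mod 31).
Therefore t ≡ 16·22 = 352 ≡ 11 (mod 31).
Taking t = 11 gives k = 9 + 33·11 = 372.
Indeed 372 ≡ 9 (mod 33) and 372 ≡ 0 (mod 31).

k = 372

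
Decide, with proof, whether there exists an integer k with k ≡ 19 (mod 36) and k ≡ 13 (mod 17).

gcd(36, 17) = 1, so the Chinese Remainder Theorem guarantees exactly one residue class mod 612 satisfying both.
Write k = 19 + 36t and require 19 + 36t ≡ 13 (mod 17), i.e. 36t ≡ 11 (mod 17).
36 ≡ 2 (mod 17), so this reads 2t ≡ 11 (mod 17). Note 2·9 = 18 ≡ 1 (mod 17) (as 18 − 1 = 1·17), so 2⁻¹ ≡ 9.
Therefore t ≡ 9·11 = 99 ≡ 14 (mod 17).
With t = 14: k = 19 + 36·14 = 523.
Indeed 523 ≡ 19 (mod 36) and 523 ≡ 13 (mod 17).

k = 523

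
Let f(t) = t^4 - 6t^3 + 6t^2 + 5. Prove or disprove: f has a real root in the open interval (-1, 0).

f has no root in that interval.

The endpoint values f(-1) = 18 and f(0) = 5 are both positive. Claim: f(t) > 0 for every t in (-1, 0).
Shift to the endpoint 0: with t = −u (0 < u < 1), one computes f(−u) = u^4 + 6u^3 + 6u^2 + 5.
All 4 nonzero coefficients of this polynomial in u are positive; hence for u > 0 the value is a sum of positive terms (the constant 5 among them).
Therefore f(t) > 0 throughout (-1, 0), and f has no zero there.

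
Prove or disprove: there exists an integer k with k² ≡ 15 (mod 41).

No such integer exists.

Apply Euler's criterion with the prime 41: 15 is a quadratic residue iff 15^20 ≡ 1 (mod 41), and a non-residue iff it is ≡ −1.
Repeated squaring mod 41: 15^2 = 225 ≡ 20; 15^4 ≡ 20² = 400 ≡ 31; 15^8 ≡ 31² = 961 ≡ 18; 15^16 ≡ 18² = 324 ≡ 37.
Since 20 = 16 + 4, 15^20 ≡ 37 · 31; multiplying out mod 41: 37·31 = 1147 ≡ 40. Thus 15^20 ≡ 40 ≡ −1 (mod 41).
The value −1 means 15 is a non-residue modulo 41, so k² ≡ 15 (mod 41) is impossible.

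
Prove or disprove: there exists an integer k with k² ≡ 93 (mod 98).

Take k = 81. Then 81² = 6561 = 66·98 + 93, so 81² ≡ 93 (mod 98).

k = 81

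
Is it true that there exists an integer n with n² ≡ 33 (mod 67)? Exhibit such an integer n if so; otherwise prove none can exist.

Take n = 57. Then 57² = 3249 = 48·67 + 33, so 57² ≡ 33 (mod 67).

n = 57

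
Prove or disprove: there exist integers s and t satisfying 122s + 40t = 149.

No, no such integers exist.

Both 122 and 40 are divisible by gcd(122, 40) = 2, hence so is any combination 122s + 40t.
But 149 is not a multiple of 2 (it leaves remainder 1).
Hence no integers s, t satisfy the equation.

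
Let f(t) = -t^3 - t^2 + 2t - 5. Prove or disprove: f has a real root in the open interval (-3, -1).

Such a root exists.

f(-3) = 7 and f(-1) = -7, which have opposite signs.
Since f is a polynomial it is continuous on [-3, -1].
By the Intermediate Value Theorem, f takes the value 0 somewhere in the open interval.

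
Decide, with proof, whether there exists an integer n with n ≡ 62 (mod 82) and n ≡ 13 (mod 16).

Reduce both congruences modulo 2, which divides 82 and 16: they say n ≡ 62 (mod 2) and n ≡ 13 (mod 2).
But 62 mod 2 = 0 while 13 mod 2 = 1, a contradiction.
Therefore no such n exists.

No such integer exists.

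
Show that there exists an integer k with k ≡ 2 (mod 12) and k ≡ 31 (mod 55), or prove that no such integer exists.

k = 86

The moduli 12 and 55 are coprime, so by the Chinese Remainder Theorem a unique solution modulo 660 exists.
Any solution of the first congruence is k = 2 + 12t; substituting into the second, 12t ≡ 31 − 2 ≡ 29 (mod 55).
To invert 12 modulo 55: 55 = 4·12 + 7, 12 = 1·7 + 5, 7 = 1·5 + 2, 5 = 2·2 + 1, 2 = 2·1 + 0, and unwinding, 1 = 5 − 2·2 = 5 − 2·(7 − 1·5) = −2·7 + 3·5 = −2·7 + 3·(12 − 1·7) = 3·12 − 5·7 = 3·12 − 5·(55 − 4·12) = −5·55 + 23·12. Thus 12⁻¹ ≡ 23 (mod 55).
Multiplying by 23: t ≡ 23·29 = 667 ≡ 7 (mod 55).
With t = 7: k = 2 + 12·7 = 86.
Verify: 86 = 7·12 + 2 and 86 = 1·55 + 31. ✓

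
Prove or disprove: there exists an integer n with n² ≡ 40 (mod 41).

n = 32

Take n = 32. Then 32² = 1024 = 24·41 + 40, so 32² ≡ 40 (mod 41).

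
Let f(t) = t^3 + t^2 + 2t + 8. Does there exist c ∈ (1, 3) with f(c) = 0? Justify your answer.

Evaluate at the endpoints: f(1) = 12, f(3) = 50 — same sign (positive).
f'(t) = 3t^2 + 2t + 2 has discriminant 2² − 4·3·2 = -20 < 0, so f' has no real roots and is positive for every real t.
So f is strictly increasing; between 1 and 3 its values lie between f(1) = 12 and f(3) = 50, all positive. Therefore f has no root in (1, 3).

No such root exists.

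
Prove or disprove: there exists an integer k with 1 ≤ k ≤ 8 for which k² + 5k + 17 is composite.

k = 8

At k = 8: 8² + 5·8 + 17 = 121 = 11·11, which is composite.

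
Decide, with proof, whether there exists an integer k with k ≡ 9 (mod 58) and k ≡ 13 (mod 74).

Here gcd(58, 74) = 2, and both 9 and 13 leave remainder 1 mod 2, so the system is consistent.
Write k = 9 + 58t. Then 58t ≡ 13 − 9 ≡ 4 (mod 74); dividing through by 2 gives 29t ≡ 2 (mod 37).
To invert 29 modulo 37: 37 = 1·29 + 8, 29 = 3·8 + 5, 8 = 1·5 + 3, 5 = 1·3 + 2, 3 = 1·2 + 1, 2 = 2·1 + 0, and unwinding, 1 = 3 − 1·2 = 3 − (5 − 1·3) = −5 + 2·3 = −5 + 2·(8 − 1·5) = 2·8 − 3·5 = 2·8 − 3·(29 − 3·8) = −3·29 + 11·8 = −3·29 + 11·(37 − 1·29) = 11·37 − 14·29. Thus 29⁻¹ ≡ -14 ≡ 23 (mod 37).
Therefore t ≡ 23·2 = 46 ≡ 9 (mod 37).
Then k = 9 + 58·9 = 531.
Check: 531 mod 58 = 9, 531 mod 74 = 13. ✓

k = 531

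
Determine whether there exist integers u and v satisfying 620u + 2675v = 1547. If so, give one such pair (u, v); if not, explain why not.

gcd(620, 2675) = 5, so every integer of the form 620u + 2675v is a multiple of 5.
But 1547 is not a multiple of 5 (it leaves remainder 2).
Hence no integers u, v satisfy the equation.

No such integers exist.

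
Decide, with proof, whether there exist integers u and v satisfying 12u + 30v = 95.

No such integers exist.

gcd(12, 30) = 6, so every integer of the form 12u + 30v is a multiple of 6.
But 95 = 6·15 + 5, so 6 ∤ 95.
So the equation is unsolvable over ℤ.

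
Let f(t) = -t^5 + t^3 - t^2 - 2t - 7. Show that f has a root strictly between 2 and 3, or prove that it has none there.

f(2) = -39 and f(3) = -238, both negative, so a sign-change argument is unavailable; we show f keeps this sign on the whole interval.
Shift to the endpoint 2: with t = 2 + u (0 < u < 1), one computes f(2 + u) = -u^5 - 10u^4 - 39u^3 - 75u^2 - 74u - 39.
The nonzero coefficients here are all negative, so for u > 0 every term is negative (or zero), and the constant term -39 is strictly negative.
So f is strictly negative on (2, 3); no root exists in the interval.

f has no root in that interval.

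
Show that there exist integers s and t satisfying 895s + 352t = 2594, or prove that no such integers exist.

Since gcd(895, 352) = 1, every integer is an integer combination of 895 and 352.
Dividing repeatedly: 895 = 2·352 + 191, 352 = 1·191 + 161, 191 = 1·161 + 30, 161 = 5·30 + 11, 30 = 2·11 + 8, 11 = 1·8 + 3, 8 = 2·3 + 2, 3 = 1·2 + 1, 2 = 2·1 + 0.
Unwinding: 1 = 3 − 1·2 = 3 − (8 − 2·3) = −8 + 3·3 = −8 + 3·(11 − 1·8) = 3·11 − 4·8 = 3·11 − 4·(30 − 2·11) = −4·30 + 11·11 = −4·30 + 11·(161 − 5·30) = 11·161 − 59·30 = 11·161 − 59·(191 − 1·161) = −59·191 + 70·161 = −59·191 + 70·(352 − 1·191) = 70·352 − 129·191 = 70·352 − 129·(895 − 2·352) = −129·895 + 328·352, i.e. 895·(-129) + 352·328 = 1.
Scaling by 2594 gives the particular solution (s, t) = (-334626, 850832).
Adding 951·352 to s and subtracting 951·895 from t gives the tidier solution (126, -313).
Indeed 895·126 + 352·(-313) = 112770 − 110176 = 2594.

s = 126, t = -313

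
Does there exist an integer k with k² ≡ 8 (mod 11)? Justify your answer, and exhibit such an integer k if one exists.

There is no such integer.

Computing k² mod 11 for k = 0, 1, …, 5 (enough, by the symmetry k ↦ 11 − k) gives 0, 1, 4, 9, 5, 3.
The set of squares mod 11 is therefore {0, 1, 3, 4, 5, 9}, which does not contain 8.
Hence no integer k has k² ≡ 8 (mod 11).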